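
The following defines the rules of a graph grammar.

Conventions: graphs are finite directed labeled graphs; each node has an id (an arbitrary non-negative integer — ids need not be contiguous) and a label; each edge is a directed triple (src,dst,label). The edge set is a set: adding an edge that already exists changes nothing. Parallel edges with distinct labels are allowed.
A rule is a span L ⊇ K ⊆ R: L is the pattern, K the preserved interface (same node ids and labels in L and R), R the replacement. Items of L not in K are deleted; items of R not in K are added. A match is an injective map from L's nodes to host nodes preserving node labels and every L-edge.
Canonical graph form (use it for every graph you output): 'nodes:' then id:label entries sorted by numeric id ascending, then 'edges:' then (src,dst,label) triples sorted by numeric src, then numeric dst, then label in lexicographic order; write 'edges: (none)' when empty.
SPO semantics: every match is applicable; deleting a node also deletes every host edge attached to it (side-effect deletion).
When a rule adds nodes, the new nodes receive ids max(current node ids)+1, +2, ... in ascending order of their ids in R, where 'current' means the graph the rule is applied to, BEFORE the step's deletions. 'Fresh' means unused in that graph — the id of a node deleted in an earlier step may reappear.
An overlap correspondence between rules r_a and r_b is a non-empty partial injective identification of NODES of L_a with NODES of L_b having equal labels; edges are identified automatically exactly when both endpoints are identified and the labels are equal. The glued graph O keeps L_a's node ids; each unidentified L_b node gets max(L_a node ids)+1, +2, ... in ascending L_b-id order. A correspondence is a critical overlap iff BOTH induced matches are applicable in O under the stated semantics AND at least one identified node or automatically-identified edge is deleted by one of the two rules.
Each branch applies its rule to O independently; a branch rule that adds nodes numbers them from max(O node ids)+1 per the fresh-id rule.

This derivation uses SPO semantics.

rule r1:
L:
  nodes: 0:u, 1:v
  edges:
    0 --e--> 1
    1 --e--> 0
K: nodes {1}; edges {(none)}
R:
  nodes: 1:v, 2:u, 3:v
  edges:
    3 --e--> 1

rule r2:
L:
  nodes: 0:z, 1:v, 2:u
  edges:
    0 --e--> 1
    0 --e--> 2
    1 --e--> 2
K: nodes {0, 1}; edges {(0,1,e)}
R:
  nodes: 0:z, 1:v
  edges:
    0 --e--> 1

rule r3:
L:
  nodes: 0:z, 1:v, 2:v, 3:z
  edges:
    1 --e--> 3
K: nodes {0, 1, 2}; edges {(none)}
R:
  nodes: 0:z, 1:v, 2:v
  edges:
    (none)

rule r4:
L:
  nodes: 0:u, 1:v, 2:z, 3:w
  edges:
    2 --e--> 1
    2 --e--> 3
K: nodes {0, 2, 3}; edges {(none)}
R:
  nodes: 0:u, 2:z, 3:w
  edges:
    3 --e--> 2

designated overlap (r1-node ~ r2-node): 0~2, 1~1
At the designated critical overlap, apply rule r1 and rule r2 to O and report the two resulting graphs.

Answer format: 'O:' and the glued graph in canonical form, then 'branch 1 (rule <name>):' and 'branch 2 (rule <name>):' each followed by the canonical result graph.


O:
nodes: 0:u, 1:v, 2:z
edges: (0,1,e); (1,0,e); (2,0,e); (2,1,e)
branch 1 (rule r1):
nodes: 1:v, 2:z, 3:u, 4:v
edges: (2,1,e); (4,1,e)
branch 2 (rule r2):
nodes: 1:v, 2:z
edges: (2,1,e)


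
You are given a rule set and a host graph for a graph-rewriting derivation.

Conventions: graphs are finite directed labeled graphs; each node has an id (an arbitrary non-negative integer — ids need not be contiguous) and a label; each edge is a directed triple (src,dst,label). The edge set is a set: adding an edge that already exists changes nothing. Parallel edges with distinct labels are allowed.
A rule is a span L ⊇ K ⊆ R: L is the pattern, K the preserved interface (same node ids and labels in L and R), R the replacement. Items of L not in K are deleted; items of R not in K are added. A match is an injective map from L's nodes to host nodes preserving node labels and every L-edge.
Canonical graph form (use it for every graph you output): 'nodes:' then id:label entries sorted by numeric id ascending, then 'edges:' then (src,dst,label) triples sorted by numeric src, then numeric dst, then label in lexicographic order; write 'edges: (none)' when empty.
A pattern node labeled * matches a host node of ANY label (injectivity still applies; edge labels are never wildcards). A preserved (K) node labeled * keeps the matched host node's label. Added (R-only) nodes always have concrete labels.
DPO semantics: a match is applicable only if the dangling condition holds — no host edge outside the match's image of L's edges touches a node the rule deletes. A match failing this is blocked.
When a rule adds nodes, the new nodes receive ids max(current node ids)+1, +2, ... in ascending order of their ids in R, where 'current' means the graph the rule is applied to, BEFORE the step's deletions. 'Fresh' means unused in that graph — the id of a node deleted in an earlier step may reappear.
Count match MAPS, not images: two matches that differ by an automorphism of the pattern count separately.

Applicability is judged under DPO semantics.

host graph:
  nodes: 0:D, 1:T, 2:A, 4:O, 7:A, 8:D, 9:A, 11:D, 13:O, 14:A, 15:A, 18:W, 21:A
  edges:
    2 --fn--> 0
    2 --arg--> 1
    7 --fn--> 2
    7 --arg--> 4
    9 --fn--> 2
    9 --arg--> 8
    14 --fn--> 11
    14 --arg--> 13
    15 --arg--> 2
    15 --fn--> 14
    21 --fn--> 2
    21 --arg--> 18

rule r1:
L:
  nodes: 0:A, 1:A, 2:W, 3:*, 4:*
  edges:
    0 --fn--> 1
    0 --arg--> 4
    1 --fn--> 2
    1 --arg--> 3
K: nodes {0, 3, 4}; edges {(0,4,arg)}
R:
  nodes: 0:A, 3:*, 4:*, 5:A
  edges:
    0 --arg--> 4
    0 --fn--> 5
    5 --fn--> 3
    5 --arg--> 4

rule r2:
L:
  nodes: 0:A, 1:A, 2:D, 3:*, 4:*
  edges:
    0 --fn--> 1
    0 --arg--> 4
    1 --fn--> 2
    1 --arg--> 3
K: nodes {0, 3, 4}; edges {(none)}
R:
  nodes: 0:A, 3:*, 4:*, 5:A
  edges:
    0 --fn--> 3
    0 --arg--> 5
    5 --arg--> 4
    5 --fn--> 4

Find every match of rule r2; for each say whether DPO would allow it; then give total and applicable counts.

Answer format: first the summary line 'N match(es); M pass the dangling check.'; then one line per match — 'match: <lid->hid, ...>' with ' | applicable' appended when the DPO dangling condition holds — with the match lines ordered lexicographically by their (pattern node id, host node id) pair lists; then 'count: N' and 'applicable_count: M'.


4 match(es); 1 pass the dangling check.
match: 0->7, 1->2, 2->0, 3->1, 4->4
match: 0->9, 1->2, 2->0, 3->1, 4->8
match: 0->15, 1->14, 2->11, 3->13, 4->2 | applicable
match: 0->21, 1->2, 2->0, 3->1, 4->18
count: 4
applicable_count: 1


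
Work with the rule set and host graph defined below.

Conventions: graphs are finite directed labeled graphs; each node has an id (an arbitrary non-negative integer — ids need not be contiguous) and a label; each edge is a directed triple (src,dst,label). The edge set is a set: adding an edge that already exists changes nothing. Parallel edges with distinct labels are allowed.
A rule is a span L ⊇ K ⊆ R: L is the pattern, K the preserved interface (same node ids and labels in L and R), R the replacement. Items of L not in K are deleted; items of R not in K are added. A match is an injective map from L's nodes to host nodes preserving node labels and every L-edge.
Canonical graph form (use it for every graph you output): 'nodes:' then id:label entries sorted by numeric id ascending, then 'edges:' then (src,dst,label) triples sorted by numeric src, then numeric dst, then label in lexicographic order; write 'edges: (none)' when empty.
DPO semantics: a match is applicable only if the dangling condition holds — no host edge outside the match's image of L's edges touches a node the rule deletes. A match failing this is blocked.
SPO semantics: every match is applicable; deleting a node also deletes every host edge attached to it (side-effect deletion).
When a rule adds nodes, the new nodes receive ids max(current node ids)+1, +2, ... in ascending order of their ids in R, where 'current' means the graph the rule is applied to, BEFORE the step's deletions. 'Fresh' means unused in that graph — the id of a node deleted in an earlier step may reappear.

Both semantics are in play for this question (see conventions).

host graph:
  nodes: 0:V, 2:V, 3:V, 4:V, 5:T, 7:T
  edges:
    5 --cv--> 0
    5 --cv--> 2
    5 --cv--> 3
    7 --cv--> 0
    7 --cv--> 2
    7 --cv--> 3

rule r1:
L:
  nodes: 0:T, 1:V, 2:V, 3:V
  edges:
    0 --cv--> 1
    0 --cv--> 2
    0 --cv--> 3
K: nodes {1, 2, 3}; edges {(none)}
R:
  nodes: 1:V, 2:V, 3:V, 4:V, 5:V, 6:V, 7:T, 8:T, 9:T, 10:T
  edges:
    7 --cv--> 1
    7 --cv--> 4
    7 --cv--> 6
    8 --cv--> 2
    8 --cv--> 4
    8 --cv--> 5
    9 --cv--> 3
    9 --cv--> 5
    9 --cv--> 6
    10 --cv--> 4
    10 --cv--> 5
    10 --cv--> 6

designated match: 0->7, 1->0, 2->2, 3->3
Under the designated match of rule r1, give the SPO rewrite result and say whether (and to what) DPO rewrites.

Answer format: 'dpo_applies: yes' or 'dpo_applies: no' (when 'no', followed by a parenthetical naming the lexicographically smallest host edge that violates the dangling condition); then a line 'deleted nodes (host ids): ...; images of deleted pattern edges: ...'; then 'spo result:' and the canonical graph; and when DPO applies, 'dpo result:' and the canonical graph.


dpo_applies: yes
deleted nodes (host ids): 7; images of deleted pattern edges: (7,0,cv); (7,2,cv); (7,3,cv)
spo result:
nodes: 0:V, 2:V, 3:V, 4:V, 5:T, 8:V, 9:V, 10:V, 11:T, 12:T, 13:T, 14:T
edges: (5,0,cv); (5,2,cv); (5,3,cv); (11,0,cv); (11,8,cv); (11,10,cv); (12,2,cv); (12,8,cv); (12,9,cv); (13,3,cv); (13,9,cv); (13,10,cv); (14,8,cv); (14,9,cv); (14,10,cv)
dpo result:
nodes: 0:V, 2:V, 3:V, 4:V, 5:T, 8:V, 9:V, 10:V, 11:T, 12:T, 13:T, 14:T
edges: (5,0,cv); (5,2,cv); (5,3,cv); (11,0,cv); (11,8,cv); (11,10,cv); (12,2,cv); (12,8,cv); (12,9,cv); (13,3,cv); (13,9,cv); (13,10,cv); (14,8,cv); (14,9,cv); (14,10,cv)


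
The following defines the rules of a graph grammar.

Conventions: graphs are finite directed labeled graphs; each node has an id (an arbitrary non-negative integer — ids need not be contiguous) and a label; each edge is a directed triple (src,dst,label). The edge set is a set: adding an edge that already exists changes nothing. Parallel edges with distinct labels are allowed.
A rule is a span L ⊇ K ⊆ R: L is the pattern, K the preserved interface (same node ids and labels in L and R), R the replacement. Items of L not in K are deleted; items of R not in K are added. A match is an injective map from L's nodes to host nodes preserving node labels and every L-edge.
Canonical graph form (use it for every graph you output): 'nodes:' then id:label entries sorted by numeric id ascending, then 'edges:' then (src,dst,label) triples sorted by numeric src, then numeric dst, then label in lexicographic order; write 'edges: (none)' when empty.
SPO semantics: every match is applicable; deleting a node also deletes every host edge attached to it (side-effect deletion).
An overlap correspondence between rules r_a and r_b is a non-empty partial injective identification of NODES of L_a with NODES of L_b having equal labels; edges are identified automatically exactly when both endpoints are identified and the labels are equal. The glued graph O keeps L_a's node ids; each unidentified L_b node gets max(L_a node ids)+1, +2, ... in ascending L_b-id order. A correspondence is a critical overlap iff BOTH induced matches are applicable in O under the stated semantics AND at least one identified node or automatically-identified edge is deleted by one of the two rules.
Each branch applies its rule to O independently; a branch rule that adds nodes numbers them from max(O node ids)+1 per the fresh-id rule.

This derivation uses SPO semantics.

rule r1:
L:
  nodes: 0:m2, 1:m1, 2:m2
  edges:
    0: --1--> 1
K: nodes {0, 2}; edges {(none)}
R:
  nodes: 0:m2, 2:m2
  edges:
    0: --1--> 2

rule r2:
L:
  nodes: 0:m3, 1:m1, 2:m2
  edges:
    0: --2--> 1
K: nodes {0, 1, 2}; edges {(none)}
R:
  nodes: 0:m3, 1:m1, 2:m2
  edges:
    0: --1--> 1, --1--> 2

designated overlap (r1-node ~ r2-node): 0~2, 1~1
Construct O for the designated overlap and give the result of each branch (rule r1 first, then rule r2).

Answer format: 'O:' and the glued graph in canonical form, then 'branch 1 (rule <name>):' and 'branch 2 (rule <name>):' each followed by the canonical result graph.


O:
nodes: 0:m2, 1:m1, 2:m2, 3:m3
edges: (0,1,1); (3,1,2)
branch 1 (rule r1):
nodes: 0:m2, 2:m2, 3:m3
edges: (0,2,1)
branch 2 (rule r2):
nodes: 0:m2, 1:m1, 2:m2, 3:m3
edges: (0,1,1); (3,0,1); (3,1,1)


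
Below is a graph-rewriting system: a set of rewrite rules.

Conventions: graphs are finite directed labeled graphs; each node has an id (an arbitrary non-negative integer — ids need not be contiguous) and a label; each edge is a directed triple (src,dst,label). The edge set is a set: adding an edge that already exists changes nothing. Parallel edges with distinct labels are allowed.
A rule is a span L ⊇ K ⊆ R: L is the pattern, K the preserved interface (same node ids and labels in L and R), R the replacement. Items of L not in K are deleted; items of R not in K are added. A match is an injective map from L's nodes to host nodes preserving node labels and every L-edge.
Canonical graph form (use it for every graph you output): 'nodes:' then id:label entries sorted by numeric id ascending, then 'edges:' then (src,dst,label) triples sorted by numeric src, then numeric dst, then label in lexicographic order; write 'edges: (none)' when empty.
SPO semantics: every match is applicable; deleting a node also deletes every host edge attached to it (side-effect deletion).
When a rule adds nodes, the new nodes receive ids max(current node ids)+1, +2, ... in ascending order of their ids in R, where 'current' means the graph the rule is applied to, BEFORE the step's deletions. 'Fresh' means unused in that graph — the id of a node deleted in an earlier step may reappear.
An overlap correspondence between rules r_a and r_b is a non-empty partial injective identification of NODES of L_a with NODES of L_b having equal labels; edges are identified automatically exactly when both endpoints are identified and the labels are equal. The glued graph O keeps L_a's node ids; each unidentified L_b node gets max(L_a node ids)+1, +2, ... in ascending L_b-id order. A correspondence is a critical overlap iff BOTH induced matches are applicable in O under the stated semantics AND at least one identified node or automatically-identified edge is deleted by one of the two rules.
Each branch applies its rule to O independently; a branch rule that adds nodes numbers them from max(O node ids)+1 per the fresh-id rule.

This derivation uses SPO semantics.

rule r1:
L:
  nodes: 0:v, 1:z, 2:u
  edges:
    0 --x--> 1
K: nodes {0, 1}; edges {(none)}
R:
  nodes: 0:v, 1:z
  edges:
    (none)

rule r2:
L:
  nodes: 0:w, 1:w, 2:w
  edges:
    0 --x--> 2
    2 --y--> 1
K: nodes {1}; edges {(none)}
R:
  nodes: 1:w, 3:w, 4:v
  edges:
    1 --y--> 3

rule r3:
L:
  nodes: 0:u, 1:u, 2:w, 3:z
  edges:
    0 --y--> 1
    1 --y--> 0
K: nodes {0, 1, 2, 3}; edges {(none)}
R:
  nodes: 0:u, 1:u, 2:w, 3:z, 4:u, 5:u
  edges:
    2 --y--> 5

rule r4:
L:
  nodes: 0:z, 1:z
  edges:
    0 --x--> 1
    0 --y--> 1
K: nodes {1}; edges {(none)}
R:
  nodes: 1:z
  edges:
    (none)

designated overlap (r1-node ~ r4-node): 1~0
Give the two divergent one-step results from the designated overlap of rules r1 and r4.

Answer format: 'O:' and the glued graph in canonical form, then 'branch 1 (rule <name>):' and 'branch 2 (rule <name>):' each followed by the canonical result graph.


O:
nodes: 0:v, 1:z, 2:u, 3:z
edges: (0,1,x); (1,3,x); (1,3,y)
branch 1 (rule r1):
nodes: 0:v, 1:z, 3:z
edges: (1,3,x); (1,3,y)
branch 2 (rule r4):
nodes: 0:v, 2:u, 3:z
edges: (none)


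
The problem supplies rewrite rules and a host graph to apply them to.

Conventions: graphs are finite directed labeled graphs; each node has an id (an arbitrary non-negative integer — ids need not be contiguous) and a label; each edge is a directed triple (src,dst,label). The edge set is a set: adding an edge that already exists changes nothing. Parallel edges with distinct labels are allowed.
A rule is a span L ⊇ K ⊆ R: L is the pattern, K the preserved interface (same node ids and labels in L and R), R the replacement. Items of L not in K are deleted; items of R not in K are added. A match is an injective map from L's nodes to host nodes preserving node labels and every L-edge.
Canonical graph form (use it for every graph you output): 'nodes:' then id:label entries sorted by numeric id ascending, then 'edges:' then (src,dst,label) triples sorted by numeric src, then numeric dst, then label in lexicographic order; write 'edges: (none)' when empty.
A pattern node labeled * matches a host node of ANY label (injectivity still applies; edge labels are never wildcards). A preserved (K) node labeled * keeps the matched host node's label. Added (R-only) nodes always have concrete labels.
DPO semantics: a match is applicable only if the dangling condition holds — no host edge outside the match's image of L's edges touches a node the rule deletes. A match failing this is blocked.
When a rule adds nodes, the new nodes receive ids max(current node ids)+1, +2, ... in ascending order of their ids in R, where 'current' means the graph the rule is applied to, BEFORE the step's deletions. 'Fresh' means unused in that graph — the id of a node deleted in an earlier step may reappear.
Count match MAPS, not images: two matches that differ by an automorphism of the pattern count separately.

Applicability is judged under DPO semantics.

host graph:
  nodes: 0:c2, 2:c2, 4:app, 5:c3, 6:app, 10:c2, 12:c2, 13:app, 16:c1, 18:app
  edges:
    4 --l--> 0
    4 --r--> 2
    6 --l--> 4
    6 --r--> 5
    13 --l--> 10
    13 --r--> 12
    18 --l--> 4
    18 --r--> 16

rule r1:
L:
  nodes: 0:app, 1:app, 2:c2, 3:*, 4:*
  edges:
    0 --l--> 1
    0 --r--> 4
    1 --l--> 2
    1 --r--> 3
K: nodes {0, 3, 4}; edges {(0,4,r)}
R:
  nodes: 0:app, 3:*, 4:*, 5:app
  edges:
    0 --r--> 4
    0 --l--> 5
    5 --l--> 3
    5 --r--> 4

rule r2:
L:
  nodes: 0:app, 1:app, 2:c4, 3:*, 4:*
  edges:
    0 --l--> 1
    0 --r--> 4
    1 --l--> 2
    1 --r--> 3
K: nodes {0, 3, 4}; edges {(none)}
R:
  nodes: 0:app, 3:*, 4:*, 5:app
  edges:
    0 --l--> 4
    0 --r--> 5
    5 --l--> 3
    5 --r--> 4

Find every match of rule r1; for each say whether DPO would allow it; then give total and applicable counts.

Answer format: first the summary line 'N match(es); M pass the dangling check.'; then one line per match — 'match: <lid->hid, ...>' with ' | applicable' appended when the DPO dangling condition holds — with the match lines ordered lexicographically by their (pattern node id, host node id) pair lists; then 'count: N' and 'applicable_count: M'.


2 match(es); 0 pass the dangling check.
match: 0->6, 1->4, 2->0, 3->2, 4->5
match: 0->18, 1->4, 2->0, 3->2, 4->16
count: 2
applicable_count: 0


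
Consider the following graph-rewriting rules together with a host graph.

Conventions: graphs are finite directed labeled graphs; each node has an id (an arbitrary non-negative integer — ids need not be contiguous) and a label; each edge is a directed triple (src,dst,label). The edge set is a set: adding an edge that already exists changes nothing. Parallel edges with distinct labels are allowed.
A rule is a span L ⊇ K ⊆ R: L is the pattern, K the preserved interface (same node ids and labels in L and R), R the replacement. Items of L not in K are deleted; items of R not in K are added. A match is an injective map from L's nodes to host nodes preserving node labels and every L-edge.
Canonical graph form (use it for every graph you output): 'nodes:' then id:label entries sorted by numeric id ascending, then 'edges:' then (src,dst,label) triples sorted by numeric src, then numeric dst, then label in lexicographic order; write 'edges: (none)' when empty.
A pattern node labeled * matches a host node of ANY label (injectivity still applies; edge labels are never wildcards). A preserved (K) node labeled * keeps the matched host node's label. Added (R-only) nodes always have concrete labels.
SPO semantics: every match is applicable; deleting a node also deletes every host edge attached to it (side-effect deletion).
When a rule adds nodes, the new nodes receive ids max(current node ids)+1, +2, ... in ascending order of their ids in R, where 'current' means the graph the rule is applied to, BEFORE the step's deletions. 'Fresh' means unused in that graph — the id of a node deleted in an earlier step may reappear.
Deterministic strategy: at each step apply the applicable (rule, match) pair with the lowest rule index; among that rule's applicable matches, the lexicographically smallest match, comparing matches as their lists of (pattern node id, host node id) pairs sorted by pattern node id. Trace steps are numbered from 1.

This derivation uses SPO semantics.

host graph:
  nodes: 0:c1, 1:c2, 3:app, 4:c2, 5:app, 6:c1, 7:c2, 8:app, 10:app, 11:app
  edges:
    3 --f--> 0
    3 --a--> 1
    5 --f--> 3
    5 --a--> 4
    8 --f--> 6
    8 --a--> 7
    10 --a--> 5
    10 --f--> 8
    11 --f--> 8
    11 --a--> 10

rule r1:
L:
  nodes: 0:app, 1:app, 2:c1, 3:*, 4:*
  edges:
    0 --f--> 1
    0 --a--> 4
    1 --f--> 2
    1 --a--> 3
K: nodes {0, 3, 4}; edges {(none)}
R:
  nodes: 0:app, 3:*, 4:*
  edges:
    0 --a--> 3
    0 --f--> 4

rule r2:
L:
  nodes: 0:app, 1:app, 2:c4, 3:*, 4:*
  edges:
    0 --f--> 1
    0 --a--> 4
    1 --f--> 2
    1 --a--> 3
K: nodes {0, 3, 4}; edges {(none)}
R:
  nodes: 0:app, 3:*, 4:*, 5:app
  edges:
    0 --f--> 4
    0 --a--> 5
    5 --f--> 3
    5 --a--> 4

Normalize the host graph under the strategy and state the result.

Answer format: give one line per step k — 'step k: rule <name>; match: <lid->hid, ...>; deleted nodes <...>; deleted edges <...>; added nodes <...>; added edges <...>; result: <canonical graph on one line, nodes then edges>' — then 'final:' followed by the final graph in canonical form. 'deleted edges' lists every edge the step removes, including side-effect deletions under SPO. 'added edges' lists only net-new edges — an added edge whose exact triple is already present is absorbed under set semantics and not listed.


step 1: rule r1; match: 0->5, 1->3, 2->0, 3->1, 4->4; deleted nodes 0, 3; deleted edges (3,0,f); (3,1,a); (5,3,f); (5,4,a); added nodes (none); added edges (5,1,a); (5,4,f); result: nodes: 1:c2, 4:c2, 5:app, 6:c1, 7:c2, 8:app, 10:app, 11:app edges: (5,1,a); (5,4,f); (8,6,f); (8,7,a); (10,5,a); (10,8,f); (11,8,f); (11,10,a)
step 2: rule r1; match: 0->10, 1->8, 2->6, 3->7, 4->5; deleted nodes 6, 8; deleted edges (8,6,f); (8,7,a); (10,5,a); (10,8,f); (11,8,f); added nodes (none); added edges (10,5,f); (10,7,a); result: nodes: 1:c2, 4:c2, 5:app, 7:c2, 10:app, 11:app edges: (5,1,a); (5,4,f); (10,5,f); (10,7,a); (11,10,a)
final:
nodes: 1:c2, 4:c2, 5:app, 7:c2, 10:app, 11:app
edges: (5,1,a); (5,4,f); (10,5,f); (10,7,a); (11,10,a)


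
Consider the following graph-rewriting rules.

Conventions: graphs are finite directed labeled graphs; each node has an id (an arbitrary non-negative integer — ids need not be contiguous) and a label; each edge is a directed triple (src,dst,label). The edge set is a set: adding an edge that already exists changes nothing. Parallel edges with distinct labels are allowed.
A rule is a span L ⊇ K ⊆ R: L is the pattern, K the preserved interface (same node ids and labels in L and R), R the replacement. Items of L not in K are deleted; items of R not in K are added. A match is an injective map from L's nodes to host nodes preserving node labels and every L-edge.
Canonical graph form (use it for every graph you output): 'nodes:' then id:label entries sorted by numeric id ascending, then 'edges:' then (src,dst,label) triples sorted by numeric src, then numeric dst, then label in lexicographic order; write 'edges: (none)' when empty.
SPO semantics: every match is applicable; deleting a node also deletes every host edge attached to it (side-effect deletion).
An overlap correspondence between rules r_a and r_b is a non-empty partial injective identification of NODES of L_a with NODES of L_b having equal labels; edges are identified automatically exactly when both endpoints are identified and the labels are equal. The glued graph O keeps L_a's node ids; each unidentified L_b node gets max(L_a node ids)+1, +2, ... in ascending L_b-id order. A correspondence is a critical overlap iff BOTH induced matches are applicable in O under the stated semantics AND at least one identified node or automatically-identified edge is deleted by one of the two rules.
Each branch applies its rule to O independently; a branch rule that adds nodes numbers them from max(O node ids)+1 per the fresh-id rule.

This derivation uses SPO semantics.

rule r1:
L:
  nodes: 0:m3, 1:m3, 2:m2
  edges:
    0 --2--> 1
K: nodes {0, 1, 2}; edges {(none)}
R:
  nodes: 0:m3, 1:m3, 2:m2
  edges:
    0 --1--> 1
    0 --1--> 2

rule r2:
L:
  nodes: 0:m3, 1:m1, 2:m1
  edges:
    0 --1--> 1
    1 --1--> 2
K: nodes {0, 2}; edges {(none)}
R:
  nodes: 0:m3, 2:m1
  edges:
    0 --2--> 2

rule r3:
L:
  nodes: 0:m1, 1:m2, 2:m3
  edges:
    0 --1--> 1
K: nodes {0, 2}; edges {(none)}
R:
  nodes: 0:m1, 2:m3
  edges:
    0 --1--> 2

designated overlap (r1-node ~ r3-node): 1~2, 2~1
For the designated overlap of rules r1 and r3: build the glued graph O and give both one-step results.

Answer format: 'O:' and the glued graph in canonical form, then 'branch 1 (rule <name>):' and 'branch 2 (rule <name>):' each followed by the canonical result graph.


O:
nodes: 0:m3, 1:m3, 2:m2, 3:m1
edges: (0,1,2); (3,2,1)
branch 1 (rule r1):
nodes: 0:m3, 1:m3, 2:m2, 3:m1
edges: (0,1,1); (0,2,1); (3,2,1)
branch 2 (rule r3):
nodes: 0:m3, 1:m3, 3:m1
edges: (0,1,2); (3,1,1)


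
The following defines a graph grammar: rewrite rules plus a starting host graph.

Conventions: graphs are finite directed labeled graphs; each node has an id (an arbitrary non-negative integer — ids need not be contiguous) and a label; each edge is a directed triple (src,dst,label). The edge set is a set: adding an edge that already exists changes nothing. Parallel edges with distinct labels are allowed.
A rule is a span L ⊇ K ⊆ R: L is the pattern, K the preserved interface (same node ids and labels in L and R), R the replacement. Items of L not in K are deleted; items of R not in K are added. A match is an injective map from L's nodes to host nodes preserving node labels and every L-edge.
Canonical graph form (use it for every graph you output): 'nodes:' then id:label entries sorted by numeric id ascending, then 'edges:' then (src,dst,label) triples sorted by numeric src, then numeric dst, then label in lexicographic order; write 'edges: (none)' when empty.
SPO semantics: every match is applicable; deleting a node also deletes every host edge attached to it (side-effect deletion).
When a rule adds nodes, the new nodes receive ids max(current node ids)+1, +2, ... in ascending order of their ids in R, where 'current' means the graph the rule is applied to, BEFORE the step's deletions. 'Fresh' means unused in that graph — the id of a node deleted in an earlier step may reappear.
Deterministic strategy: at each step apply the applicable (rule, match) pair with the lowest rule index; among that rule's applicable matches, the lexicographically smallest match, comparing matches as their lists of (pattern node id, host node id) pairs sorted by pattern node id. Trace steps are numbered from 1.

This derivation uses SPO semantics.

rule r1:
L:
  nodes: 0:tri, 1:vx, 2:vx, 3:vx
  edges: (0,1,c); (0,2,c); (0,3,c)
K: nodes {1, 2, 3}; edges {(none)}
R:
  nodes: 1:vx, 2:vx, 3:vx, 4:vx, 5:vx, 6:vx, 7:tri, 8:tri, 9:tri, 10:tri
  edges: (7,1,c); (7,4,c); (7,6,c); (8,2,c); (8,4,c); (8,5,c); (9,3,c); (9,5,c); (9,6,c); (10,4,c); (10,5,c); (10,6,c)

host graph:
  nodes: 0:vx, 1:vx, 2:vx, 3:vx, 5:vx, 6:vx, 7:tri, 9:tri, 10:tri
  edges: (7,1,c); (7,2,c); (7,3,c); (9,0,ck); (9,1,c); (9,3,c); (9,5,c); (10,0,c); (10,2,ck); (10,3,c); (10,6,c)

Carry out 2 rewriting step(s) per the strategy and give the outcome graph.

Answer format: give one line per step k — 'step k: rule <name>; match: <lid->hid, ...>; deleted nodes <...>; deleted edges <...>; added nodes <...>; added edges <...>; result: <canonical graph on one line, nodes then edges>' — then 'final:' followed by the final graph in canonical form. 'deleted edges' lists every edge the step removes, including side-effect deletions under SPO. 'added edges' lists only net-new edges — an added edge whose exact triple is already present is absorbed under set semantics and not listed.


step 1: rule r1; match: 0->7, 1->1, 2->2, 3->3; deleted nodes 7; deleted edges (7,1,c); (7,2,c); (7,3,c); added nodes 11, 12, 13, 14, 15, 16, 17; added edges (14,1,c); (14,11,c); (14,13,c); (15,2,c); (15,11,c); (15,12,c); (16,3,c); (16,12,c); (16,13,c); (17,11,c); (17,12,c); (17,13,c); result: nodes: 0:vx, 1:vx, 2:vx, 3:vx, 5:vx, 6:vx, 9:tri, 10:tri, 11:vx, 12:vx, 13:vx, 14:tri, 15:tri, 16:tri, 17:tri edges: (9,0,ck); (9,1,c); (9,3,c); (9,5,c); (10,0,c); (10,2,ck); (10,3,c); (10,6,c); (14,1,c); (14,11,c); (14,13,c); (15,2,c); (15,11,c); (15,12,c); (16,3,c); (16,12,c); (16,13,c); (17,11,c); (17,12,c); (17,13,c)
step 2: rule r1; match: 0->9, 1->1, 2->3, 3->5; deleted nodes 9; deleted edges (9,0,ck); (9,1,c); (9,3,c); (9,5,c); added nodes 18, 19, 20, 21, 22, 23, 24; added edges (21,1,c); (21,18,c); (21,20,c); (22,3,c); (22,18,c); (22,19,c); (23,5,c); (23,19,c); (23,20,c); (24,18,c); (24,19,c); (24,20,c); result: nodes: 0:vx, 1:vx, 2:vx, 3:vx, 5:vx, 6:vx, 10:tri, 11:vx, 12:vx, 13:vx, 14:tri, 15:tri, 16:tri, 17:tri, 18:vx, 19:vx, 20:vx, 21:tri, 22:tri, 23:tri, 24:tri edges: (10,0,c); (10,2,ck); (10,3,c); (10,6,c); (14,1,c); (14,11,c); (14,13,c); (15,2,c); (15,11,c); (15,12,c); (16,3,c); (16,12,c); (16,13,c); (17,11,c); (17,12,c); (17,13,c); (21,1,c); (21,18,c); (21,20,c); (22,3,c); (22,18,c); (22,19,c); (23,5,c); (23,19,c); (23,20,c); (24,18,c); (24,19,c); (24,20,c)
final:
nodes: 0:vx, 1:vx, 2:vx, 3:vx, 5:vx, 6:vx, 10:tri, 11:vx, 12:vx, 13:vx, 14:tri, 15:tri, 16:tri, 17:tri, 18:vx, 19:vx, 20:vx, 21:tri, 22:tri, 23:tri, 24:tri
edges: (10,0,c); (10,2,ck); (10,3,c); (10,6,c); (14,1,c); (14,11,c); (14,13,c); (15,2,c); (15,11,c); (15,12,c); (16,3,c); (16,12,c); (16,13,c); (17,11,c); (17,12,c); (17,13,c); (21,1,c); (21,18,c); (21,20,c); (22,3,c); (22,18,c); (22,19,c); (23,5,c); (23,19,c); (23,20,c); (24,18,c); (24,19,c); (24,20,c)


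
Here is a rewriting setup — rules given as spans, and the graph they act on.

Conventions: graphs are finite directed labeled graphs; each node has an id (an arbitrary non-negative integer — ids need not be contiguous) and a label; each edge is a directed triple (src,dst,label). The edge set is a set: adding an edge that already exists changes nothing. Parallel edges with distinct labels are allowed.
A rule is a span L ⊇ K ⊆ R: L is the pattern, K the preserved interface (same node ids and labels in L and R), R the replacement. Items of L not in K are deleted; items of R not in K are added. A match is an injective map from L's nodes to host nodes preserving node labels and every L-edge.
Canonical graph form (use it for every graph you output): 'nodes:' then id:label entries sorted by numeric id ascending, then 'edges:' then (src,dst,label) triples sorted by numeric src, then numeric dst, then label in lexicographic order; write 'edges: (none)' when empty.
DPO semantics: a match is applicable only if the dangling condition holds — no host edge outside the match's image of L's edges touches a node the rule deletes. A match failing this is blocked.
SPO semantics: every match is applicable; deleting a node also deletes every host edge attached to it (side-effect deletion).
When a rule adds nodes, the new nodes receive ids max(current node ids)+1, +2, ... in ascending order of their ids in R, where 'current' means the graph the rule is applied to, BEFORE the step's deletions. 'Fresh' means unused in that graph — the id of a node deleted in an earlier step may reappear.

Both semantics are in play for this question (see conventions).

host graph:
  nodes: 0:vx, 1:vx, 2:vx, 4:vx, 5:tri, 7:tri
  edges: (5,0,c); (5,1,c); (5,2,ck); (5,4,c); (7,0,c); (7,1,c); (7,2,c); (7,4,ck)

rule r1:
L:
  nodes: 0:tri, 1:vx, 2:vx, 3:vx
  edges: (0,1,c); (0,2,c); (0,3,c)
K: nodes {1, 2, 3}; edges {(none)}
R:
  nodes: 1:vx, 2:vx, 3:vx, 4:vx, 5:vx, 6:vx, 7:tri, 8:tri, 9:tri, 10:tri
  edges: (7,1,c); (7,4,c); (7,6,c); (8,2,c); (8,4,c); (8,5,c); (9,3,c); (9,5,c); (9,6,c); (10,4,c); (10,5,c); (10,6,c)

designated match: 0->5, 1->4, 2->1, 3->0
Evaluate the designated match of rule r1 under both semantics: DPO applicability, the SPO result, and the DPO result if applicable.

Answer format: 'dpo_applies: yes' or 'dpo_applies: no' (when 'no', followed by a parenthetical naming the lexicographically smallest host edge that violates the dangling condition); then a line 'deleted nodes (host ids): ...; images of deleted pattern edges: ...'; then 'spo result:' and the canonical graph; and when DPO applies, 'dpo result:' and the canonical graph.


dpo_applies: no
(the rule deletes node 5, which keeps host edge (5,2,ck) outside the match image — the dangling condition fails, DPO blocks; SPO proceeds and side-deletes such edges)
deleted nodes (host ids): 5; images of deleted pattern edges: (5,0,c); (5,1,c); (5,4,c)
spo result:
nodes: 0:vx, 1:vx, 2:vx, 4:vx, 7:tri, 8:vx, 9:vx, 10:vx, 11:tri, 12:tri, 13:tri, 14:tri
edges: (7,0,c); (7,1,c); (7,2,c); (7,4,ck); (11,4,c); (11,8,c); (11,10,c); (12,1,c); (12,8,c); (12,9,c); (13,0,c); (13,9,c); (13,10,c); (14,8,c); (14,9,c); (14,10,c)


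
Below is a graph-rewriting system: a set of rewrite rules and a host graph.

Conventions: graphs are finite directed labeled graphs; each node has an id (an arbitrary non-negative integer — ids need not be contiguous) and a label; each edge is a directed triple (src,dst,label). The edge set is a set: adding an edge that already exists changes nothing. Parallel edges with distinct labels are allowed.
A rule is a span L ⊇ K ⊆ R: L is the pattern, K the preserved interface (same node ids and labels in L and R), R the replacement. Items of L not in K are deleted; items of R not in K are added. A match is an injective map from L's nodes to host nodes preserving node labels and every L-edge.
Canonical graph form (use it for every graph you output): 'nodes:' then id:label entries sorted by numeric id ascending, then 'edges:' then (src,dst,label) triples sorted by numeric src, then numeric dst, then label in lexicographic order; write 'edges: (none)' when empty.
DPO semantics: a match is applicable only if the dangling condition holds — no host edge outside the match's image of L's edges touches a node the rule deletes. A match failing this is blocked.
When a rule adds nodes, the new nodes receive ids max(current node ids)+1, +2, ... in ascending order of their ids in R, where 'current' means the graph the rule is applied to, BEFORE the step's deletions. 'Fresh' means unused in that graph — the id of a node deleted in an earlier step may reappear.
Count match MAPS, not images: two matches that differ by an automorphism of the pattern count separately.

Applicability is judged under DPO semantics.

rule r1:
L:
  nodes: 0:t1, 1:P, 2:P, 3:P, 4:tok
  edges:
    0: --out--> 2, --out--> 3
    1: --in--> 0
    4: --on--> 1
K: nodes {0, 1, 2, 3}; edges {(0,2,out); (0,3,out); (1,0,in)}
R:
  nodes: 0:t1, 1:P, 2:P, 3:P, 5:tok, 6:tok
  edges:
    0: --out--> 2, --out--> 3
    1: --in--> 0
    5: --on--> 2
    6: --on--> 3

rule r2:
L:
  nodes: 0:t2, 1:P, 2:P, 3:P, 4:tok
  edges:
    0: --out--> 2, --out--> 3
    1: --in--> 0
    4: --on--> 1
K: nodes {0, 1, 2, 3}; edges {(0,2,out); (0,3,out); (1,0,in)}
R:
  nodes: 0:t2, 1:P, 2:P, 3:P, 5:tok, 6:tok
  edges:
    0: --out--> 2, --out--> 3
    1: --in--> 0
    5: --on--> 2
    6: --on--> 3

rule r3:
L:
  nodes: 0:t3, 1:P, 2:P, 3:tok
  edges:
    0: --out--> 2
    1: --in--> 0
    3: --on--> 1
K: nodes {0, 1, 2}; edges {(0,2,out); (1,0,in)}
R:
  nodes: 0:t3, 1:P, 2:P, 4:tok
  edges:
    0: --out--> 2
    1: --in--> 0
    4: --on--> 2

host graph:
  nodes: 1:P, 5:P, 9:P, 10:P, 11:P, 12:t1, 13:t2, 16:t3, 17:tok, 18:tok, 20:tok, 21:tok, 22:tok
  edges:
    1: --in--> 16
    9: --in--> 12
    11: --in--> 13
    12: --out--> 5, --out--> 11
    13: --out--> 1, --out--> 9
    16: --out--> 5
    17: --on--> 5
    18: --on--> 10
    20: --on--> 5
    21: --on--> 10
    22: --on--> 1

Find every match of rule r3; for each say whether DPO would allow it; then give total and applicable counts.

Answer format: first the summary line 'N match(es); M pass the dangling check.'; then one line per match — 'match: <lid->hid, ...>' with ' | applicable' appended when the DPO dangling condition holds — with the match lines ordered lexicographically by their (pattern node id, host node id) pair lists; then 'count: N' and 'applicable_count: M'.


1 match(es); 1 pass the dangling check.
match: 0->16, 1->1, 2->5, 3->22 | applicable
count: 1
applicable_count: 1


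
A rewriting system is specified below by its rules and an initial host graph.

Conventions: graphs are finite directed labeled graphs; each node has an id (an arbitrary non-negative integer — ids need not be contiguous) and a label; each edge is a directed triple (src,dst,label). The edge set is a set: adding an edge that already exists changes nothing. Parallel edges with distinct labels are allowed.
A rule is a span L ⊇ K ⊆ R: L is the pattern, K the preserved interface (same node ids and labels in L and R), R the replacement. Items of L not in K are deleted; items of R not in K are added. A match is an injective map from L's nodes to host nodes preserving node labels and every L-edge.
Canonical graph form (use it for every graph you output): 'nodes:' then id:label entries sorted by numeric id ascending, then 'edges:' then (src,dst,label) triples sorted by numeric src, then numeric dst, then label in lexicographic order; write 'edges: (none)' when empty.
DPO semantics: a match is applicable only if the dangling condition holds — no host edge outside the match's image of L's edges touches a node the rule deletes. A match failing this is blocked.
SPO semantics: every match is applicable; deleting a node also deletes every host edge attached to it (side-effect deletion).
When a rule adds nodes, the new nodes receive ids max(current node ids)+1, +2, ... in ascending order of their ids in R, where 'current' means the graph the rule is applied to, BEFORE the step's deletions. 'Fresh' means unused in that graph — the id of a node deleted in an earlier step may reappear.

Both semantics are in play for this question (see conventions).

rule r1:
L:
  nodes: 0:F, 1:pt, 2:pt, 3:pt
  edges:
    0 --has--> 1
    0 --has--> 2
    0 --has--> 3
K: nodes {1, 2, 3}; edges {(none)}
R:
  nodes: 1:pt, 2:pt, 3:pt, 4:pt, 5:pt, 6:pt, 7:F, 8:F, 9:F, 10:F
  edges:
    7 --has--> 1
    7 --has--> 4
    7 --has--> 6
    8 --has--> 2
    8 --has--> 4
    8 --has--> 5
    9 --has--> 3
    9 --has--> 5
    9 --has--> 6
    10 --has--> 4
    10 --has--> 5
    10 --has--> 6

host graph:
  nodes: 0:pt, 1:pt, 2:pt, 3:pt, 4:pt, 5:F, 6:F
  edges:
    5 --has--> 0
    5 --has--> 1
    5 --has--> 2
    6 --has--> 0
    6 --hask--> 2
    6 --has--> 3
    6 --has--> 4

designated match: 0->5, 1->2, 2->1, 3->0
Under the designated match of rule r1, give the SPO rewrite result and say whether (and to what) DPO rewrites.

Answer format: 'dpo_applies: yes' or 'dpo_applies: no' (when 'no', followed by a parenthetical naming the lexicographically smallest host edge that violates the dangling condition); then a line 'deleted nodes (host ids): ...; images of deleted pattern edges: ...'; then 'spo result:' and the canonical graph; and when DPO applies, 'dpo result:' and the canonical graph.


dpo_applies: yes
deleted nodes (host ids): 5; images of deleted pattern edges: (5,0,has); (5,1,has); (5,2,has)
spo result:
nodes: 0:pt, 1:pt, 2:pt, 3:pt, 4:pt, 6:F, 7:pt, 8:pt, 9:pt, 10:F, 11:F, 12:F, 13:F
edges: (6,0,has); (6,2,hask); (6,3,has); (6,4,has); (10,2,has); (10,7,has); (10,9,has); (11,1,has); (11,7,has); (11,8,has); (12,0,has); (12,8,has); (12,9,has); (13,7,has); (13,8,has); (13,9,has)
dpo result:
nodes: 0:pt, 1:pt, 2:pt, 3:pt, 4:pt, 6:F, 7:pt, 8:pt, 9:pt, 10:F, 11:F, 12:F, 13:F
edges: (6,0,has); (6,2,hask); (6,3,has); (6,4,has); (10,2,has); (10,7,has); (10,9,has); (11,1,has); (11,7,has); (11,8,has); (12,0,has); (12,8,has); (12,9,has); (13,7,has); (13,8,has); (13,9,has)
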